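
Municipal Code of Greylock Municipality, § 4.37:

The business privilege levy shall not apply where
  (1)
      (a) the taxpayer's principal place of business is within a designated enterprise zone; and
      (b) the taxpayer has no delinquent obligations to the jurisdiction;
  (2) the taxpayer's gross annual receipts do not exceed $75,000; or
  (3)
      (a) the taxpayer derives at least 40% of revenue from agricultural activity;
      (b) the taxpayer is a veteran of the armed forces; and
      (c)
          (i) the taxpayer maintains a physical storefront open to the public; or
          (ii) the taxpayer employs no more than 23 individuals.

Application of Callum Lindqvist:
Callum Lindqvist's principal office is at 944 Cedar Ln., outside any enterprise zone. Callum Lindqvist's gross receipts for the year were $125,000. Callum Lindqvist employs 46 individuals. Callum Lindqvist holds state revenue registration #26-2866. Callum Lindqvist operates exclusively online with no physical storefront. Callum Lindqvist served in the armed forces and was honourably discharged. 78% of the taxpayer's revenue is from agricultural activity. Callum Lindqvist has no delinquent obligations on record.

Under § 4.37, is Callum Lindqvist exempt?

No — not exempt.

(a) in enterprise zone — not satisfied.
(b) no delinquency — holds.
(1): F AND T → false.
(2) receipts ≤ $75,000 — not met.
(a) ≥40% agricultural — met.
(b) veteran — satisfied.
(i) has storefront — fails.
(ii) ≤ 23 employees — fails.
(c): F OR F → false.
(3): T AND T AND F → false.
Overall: F OR F OR F → false.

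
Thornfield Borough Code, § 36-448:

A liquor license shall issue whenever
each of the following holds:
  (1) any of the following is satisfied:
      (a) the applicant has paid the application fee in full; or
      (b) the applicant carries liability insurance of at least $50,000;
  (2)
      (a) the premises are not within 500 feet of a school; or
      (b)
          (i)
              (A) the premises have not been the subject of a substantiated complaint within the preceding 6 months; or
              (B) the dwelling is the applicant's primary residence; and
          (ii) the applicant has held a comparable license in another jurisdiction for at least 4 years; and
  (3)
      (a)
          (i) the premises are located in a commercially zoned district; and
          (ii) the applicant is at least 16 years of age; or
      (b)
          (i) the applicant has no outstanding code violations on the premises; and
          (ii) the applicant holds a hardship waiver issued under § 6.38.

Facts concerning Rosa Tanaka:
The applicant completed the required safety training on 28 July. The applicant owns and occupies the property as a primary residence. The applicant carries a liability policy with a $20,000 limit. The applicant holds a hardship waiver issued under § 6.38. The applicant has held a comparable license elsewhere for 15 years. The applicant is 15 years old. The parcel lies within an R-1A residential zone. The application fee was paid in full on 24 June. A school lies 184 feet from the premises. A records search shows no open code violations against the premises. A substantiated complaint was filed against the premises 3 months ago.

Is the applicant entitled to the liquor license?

Yes — granted.

(a) fee paid — holds.
(b) insurance ≥ $50,000 — not satisfied.
(1) = T OR F = true.
(a) ≥500 ft from school — not met.
(A) no complaint in 6 mo. — fails.
(B) primary residence — met.
(i) = F OR T = true.
(ii) prior license ≥ 4 yr — satisfied.
So (b) is satisfied (T AND T).
(2): F OR T → true.
(i) commercially zoned — not met.
(ii) age ≥ 16 — fails.
(a): F AND F → false.
(i) no code violations — met.
(ii) hardship waiver — holds.
(b): T AND T → true.
(3): F OR T → true.
Overall: T AND T AND T → true.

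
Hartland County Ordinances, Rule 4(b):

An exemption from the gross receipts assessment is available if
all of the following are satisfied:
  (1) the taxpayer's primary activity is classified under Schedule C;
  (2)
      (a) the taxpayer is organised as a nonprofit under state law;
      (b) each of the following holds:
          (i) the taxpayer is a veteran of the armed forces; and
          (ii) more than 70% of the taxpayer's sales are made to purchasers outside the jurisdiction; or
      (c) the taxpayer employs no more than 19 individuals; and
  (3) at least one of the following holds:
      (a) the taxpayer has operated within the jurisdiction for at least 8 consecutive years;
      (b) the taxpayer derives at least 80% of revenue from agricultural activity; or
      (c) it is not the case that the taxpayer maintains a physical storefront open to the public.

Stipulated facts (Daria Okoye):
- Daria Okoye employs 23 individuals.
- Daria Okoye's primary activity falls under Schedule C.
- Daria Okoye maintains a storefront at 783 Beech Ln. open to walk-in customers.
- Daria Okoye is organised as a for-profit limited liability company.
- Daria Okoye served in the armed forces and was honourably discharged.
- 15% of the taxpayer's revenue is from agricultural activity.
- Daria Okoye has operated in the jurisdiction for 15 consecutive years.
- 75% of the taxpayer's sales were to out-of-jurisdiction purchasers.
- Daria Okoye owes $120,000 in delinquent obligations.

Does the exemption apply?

Yes — exempt.

(1) Schedule C activity — holds.
(a) nonprofit — fails.
(i) veteran — holds.
(ii) >70% out-of-jur. sales — met.
(b): T AND T → true.
(c) ≤ 19 employees — fails.
(2): F OR T OR F → true.
(a) ≥ 8 yrs in jurisdiction — met.
(b) ≥80% agricultural — fails.
(c) not (has storefront) — fails.
So (3) is satisfied (T OR F OR F).
Overall: T AND T AND T → true.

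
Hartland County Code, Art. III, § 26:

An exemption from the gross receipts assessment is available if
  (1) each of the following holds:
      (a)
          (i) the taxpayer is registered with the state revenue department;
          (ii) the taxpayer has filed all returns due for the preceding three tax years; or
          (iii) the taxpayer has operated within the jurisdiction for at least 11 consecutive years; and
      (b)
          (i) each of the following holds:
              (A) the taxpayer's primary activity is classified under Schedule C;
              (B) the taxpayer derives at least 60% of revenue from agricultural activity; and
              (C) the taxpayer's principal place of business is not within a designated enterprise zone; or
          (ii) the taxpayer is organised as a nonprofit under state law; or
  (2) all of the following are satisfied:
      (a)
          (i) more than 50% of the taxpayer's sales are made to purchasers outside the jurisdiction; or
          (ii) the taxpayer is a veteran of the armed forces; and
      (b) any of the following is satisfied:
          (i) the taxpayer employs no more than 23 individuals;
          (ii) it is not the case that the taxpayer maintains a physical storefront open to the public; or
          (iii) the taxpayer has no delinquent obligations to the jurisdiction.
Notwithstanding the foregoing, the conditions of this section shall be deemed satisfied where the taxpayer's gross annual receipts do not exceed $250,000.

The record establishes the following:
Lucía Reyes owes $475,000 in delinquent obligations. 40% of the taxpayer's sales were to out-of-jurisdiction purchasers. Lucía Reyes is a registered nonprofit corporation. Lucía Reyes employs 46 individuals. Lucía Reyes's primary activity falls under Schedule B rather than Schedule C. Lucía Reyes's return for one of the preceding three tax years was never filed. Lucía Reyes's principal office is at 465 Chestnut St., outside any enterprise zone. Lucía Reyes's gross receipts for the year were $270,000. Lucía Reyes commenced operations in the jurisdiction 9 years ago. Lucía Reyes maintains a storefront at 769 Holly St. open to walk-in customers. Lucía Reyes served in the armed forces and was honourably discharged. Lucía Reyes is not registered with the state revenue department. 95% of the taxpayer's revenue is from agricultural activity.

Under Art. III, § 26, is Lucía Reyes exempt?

(i) state-registered — not satisfied.
(ii) returns current — not satisfied.
(iii) ≥ 11 yrs in jurisdiction — not satisfied.
(a): F OR F OR F → false.
(A) Schedule C activity — not met.
(B) ≥60% agricultural — met.
(C) not (in enterprise zone) — holds.
So (i) is not satisfied (F AND T AND T).
(ii) nonprofit — holds.
So (b) is satisfied (F OR T).
(1): F AND T → false.
(i) >50% out-of-jur. sales — not met.
(ii) veteran — met.
(a): F OR T → true.
(i) ≤ 23 employees — fails.
(ii) not (has storefront) — not satisfied.
(iii) no delinquency — not met.
(b) = F OR F OR F = false.
(2) = T AND F = false.
Overall = F OR F = false.
Exception (receipts ≤ $250,000) — not satisfied.
Result: main false OR exception false → false.

No — not exempt.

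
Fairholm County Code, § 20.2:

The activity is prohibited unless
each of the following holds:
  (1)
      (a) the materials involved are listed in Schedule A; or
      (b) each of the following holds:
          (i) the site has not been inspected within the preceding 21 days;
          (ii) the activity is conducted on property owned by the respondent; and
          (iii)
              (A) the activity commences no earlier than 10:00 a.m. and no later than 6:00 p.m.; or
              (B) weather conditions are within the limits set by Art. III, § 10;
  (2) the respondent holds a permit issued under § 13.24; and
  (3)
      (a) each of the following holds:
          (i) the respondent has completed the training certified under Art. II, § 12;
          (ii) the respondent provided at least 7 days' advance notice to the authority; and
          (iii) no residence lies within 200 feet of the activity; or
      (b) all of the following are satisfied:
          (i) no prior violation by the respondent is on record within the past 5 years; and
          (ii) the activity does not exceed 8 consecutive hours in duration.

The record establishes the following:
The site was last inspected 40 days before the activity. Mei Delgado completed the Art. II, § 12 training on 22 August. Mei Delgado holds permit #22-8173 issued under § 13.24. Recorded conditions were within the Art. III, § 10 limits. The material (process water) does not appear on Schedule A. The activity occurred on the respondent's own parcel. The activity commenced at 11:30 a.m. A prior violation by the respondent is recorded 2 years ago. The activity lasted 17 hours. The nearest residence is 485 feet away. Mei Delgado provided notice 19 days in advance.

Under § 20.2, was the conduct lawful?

Yes — lawful.

(a) Schedule A material — not satisfied.
(i) not (site inspected) — satisfied.
(ii) own property — holds.
(A) start within hours — satisfied.
(B) weather ok — holds.
(iii): T OR T → true.
(b): T AND T AND T → true.
So (1) is satisfied (F OR T).
(2) holds permit — met.
(i) training certified — holds.
(ii) ≥7 days' notice — holds.
(iii) no residence in 200 ft — holds.
So (a) is satisfied (T AND T AND T).
(i) no prior violation — not met.
(ii) ≤ 8 hrs duration — not satisfied.
So (b) is not satisfied (F AND F).
(3) = T OR F = true.
Overall = T AND T AND T = true.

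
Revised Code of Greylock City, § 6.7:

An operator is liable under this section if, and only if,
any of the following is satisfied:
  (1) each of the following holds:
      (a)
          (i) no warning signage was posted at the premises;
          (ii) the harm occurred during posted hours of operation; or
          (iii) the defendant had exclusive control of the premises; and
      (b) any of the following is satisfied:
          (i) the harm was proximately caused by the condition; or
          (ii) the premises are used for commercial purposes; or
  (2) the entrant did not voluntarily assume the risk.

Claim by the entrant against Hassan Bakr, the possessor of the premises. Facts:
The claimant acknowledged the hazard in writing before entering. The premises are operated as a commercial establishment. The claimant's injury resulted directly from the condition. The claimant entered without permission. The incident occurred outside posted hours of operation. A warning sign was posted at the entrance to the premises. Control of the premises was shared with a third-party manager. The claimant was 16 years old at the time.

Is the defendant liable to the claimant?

(i) no signage posted — not satisfied.
(ii) during posted hours — not satisfied.
(iii) exclusive control — not satisfied.
(a): F OR F OR F → false.
(i) proximate cause — holds.
(ii) commercial use — holds.
(b): T OR T → true.
(1): F AND T → false.
(2) no assumed risk — not met.
Overall = F OR F = false.

No — not liable.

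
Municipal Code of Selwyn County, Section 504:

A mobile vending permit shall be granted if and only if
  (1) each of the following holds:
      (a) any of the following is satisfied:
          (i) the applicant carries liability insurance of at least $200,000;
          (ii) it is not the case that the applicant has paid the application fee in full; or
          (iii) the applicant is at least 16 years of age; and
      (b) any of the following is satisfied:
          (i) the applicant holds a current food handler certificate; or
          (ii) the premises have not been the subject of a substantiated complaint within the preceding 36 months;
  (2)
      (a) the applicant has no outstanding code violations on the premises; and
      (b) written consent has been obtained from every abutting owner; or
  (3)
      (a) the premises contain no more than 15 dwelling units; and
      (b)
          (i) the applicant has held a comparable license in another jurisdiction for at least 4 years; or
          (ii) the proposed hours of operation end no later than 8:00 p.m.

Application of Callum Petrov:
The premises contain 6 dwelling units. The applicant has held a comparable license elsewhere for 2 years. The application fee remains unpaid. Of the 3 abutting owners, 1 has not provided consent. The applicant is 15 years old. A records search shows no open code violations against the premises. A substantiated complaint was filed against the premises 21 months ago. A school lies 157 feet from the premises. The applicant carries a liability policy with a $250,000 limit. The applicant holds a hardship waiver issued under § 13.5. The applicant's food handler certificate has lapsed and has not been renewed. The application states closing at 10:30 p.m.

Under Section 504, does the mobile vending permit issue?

(i) insurance ≥ $200,000 — holds.
(ii) not (fee paid) — met.
(iii) age ≥ 16 — not satisfied.
(a): T OR T OR F → true.
(i) food handler cert. — fails.
(ii) no complaint in 36 mo. — not satisfied.
(b): F OR F → false.
(1) = T AND F = false.
(a) no code violations — satisfied.
(b) all abutters consent — fails.
(2) = T AND F = false.
(a) ≤ 15 units — satisfied.
(i) prior license ≥ 4 yr — not met.
(ii) closes by 8 p.m. — fails.
(b): F OR F → false.
(3): T AND F → false.
Overall: F OR F OR F → false.

No — denied.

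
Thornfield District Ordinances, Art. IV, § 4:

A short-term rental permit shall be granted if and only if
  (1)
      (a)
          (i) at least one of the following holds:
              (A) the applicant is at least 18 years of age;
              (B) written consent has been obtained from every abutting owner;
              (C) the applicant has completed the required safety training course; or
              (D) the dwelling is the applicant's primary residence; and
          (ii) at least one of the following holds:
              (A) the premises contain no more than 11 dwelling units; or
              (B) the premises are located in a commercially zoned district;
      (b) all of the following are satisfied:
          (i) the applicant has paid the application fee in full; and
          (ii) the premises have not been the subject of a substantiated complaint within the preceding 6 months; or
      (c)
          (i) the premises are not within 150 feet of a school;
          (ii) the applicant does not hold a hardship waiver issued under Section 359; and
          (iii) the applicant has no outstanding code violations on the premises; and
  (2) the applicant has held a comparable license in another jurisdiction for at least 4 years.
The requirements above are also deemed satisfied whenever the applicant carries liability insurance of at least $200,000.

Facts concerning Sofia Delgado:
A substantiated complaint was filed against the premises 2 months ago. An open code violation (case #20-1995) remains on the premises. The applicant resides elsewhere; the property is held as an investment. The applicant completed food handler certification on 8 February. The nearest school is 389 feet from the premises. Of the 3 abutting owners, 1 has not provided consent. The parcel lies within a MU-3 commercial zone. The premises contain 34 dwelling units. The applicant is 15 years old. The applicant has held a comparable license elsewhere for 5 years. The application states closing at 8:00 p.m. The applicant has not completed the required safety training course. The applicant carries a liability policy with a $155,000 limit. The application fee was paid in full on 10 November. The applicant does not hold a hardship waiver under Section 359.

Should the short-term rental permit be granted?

(A) age ≥ 18 — not met.
(B) all abutters consent — fails.
(C) safety training — not met.
(D) primary residence — not met.
(i) = F OR F OR F OR F = false.
(A) ≤ 11 units — fails.
(B) commercially zoned — holds.
(ii) = F OR T = true.
(a): F AND T → false.
(i) fee paid — holds.
(ii) no complaint in 6 mo. — fails.
(b): T AND F → false.
(i) ≥150 ft from school — holds.
(ii) not (hardship waiver) — holds.
(iii) no code violations — fails.
(c): T AND T AND F → false.
(1): F OR F OR F → false.
(2) prior license ≥ 4 yr — satisfied.
So Overall is not satisfied (F AND T).
Exception (insurance ≥ $200,000) — not satisfied.
Result: main false OR exception false → false.

No — denied.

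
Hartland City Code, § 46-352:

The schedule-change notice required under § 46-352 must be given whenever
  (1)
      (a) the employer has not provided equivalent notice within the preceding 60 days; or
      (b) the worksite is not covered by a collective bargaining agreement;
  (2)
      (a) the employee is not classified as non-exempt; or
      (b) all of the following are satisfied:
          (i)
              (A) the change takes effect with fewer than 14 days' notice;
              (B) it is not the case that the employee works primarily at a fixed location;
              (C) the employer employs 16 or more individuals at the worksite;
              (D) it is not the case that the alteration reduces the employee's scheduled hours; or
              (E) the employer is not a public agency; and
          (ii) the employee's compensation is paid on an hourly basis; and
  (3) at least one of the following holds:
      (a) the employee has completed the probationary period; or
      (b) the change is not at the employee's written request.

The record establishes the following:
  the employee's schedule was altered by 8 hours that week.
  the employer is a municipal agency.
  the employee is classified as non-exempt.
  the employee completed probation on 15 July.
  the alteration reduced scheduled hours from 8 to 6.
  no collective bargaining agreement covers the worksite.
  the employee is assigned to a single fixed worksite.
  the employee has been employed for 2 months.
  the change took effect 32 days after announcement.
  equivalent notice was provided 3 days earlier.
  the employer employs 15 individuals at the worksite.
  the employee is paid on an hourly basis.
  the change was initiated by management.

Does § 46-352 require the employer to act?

No — not required.

(a) no recent notice — not satisfied.
(b) no CBA — holds.
(1): F OR T → true.
(a) not (non-exempt) — not met.
(A) < 14 days' notice — fails.
(B) not (fixed location) — not satisfied.
(C) ≥ 16 at site — fails.
(D) not (hours reduced) — not satisfied.
(E) not (public agency) — fails.
(i) = F OR F OR F OR F OR F = false.
(ii) hourly-paid — met.
So (b) is not satisfied (F AND T).
So (2) is not satisfied (F OR F).
(a) past probation — met.
(b) not employee-requested — satisfied.
(3) = T OR T = true.
Overall: T AND F AND T → false.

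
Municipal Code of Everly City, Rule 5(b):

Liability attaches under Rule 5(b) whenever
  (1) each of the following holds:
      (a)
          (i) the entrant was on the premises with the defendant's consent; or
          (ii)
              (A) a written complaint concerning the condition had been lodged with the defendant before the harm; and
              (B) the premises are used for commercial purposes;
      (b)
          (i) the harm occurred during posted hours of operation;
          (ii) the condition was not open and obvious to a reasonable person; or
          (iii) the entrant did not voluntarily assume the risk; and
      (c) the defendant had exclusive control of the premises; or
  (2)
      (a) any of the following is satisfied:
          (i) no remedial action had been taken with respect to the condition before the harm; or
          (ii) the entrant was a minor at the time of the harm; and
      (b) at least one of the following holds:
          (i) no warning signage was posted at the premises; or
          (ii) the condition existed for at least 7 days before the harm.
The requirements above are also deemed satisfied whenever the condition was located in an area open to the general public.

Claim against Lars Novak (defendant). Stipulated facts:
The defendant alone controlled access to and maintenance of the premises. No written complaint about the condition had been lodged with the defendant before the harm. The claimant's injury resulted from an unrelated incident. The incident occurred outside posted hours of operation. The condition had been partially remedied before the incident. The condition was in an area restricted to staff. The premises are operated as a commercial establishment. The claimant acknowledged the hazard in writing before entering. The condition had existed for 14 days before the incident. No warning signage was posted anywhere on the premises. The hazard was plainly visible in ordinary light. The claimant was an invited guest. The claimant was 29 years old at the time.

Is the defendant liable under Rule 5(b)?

No — not liable.

(i) consent to enter — holds.
(A) complaint lodged — not met.
(B) commercial use — satisfied.
So (ii) is not satisfied (F AND T).
(a) = T OR F = true.
(i) during posted hours — not satisfied.
(ii) not open/obvious — fails.
(iii) no assumed risk — not met.
So (b) is not satisfied (F OR F OR F).
(c) exclusive control — satisfied.
So (1) is not satisfied (T AND F AND T).
(i) no remedial action — not met.
(ii) entrant a minor — not satisfied.
So (a) is not satisfied (F OR F).
(i) no signage posted — met.
(ii) condition ≥7 days old — met.
(b) = T OR T = true.
(2): F AND T → false.
So Overall is not satisfied (F OR F).
Exception (public area) — not satisfied.
Result: main false OR exception false → false.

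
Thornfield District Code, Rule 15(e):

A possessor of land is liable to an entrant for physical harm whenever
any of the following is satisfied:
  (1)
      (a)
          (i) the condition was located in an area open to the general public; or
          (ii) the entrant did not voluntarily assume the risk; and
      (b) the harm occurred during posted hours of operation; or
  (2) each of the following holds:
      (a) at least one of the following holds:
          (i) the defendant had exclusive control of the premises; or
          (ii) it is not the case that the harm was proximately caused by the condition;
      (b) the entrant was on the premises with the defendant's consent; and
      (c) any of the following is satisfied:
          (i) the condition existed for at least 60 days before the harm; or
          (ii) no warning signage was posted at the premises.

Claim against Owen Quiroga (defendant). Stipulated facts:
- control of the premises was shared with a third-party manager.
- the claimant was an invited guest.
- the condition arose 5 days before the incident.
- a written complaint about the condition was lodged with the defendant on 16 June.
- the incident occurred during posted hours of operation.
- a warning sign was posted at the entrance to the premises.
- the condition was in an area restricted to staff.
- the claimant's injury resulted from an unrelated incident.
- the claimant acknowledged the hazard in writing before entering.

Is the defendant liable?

(i) public area — fails.
(ii) no assumed risk — not satisfied.
(a) = F OR F = false.
(b) during posted hours — holds.
So (1) is not satisfied (F AND T).
(i) exclusive control — not met.
(ii) not (proximate cause) — met.
So (a) is satisfied (F OR T).
(b) consent to enter — holds.
(i) condition ≥60 days old — not satisfied.
(ii) no signage posted — not met.
So (c) is not satisfied (F OR F).
So (2) is not satisfied (T AND T AND F).
So Overall is not satisfied (F OR F).

No — not liable.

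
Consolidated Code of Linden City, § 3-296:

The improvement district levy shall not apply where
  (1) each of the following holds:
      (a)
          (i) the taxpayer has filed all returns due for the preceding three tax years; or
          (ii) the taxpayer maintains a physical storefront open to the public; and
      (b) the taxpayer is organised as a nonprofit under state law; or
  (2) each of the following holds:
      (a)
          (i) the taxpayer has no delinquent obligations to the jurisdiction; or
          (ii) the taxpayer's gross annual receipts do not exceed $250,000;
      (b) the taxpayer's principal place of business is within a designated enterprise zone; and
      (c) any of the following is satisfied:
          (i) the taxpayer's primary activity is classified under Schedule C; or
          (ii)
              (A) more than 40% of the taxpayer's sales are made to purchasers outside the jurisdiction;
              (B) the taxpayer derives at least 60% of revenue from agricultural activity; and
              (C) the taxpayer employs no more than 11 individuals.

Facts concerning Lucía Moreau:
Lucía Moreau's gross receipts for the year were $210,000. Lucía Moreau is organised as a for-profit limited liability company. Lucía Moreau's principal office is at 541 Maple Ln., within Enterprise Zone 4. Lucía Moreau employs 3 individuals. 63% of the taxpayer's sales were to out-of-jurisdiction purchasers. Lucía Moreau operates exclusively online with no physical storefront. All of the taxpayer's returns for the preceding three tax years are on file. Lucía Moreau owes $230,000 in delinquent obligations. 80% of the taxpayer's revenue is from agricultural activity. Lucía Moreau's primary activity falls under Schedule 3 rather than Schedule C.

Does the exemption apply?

Yes — exempt.

(i) returns current — holds.
(ii) has storefront — fails.
So (a) is satisfied (T OR F).
(b) nonprofit — not met.
(1) = T AND F = false.
(i) no delinquency — not satisfied.
(ii) receipts ≤ $250,000 — met.
So (a) is satisfied (F OR T).
(b) in enterprise zone — met.
(i) Schedule C activity — not satisfied.
(A) >40% out-of-jur. sales — satisfied.
(B) ≥60% agricultural — met.
(C) ≤ 11 employees — holds.
(ii) = T AND T AND T = true.
(c): F OR T → true.
(2) = T AND T AND T = true.
Overall: F OR T → true.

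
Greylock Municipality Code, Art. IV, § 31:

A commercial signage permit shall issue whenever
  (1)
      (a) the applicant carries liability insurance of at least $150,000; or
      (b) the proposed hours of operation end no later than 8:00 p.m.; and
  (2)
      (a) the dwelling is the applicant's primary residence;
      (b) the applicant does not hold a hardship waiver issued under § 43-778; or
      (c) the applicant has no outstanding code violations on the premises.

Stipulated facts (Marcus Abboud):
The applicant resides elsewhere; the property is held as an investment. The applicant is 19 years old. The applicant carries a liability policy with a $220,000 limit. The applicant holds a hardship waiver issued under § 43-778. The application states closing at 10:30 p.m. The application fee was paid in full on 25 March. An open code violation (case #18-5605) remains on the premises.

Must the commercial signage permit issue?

No — denied.

(a) insurance ≥ $150,000 — holds.
(b) closes by 8 p.m. — not met.
(1): T OR F → true.
(a) primary residence — fails.
(b) not (hardship waiver) — fails.
(c) no code violations — not met.
(2) = F OR F OR F = false.
So Overall is not satisfied (T AND F).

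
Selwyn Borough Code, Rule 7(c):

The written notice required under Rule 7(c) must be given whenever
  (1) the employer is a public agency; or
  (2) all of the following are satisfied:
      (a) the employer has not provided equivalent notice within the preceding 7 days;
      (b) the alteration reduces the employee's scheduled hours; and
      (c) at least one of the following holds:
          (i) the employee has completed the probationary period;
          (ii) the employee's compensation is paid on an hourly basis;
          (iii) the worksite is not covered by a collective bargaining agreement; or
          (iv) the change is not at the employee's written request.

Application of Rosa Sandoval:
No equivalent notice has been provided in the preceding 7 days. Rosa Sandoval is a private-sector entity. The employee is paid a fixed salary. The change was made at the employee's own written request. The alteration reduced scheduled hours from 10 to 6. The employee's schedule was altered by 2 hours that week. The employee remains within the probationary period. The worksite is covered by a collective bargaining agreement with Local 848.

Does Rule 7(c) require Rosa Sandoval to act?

(1) public agency — not met.
(a) no recent notice — satisfied.
(b) hours reduced — holds.
(i) past probation — not satisfied.
(ii) hourly-paid — not satisfied.
(iii) no CBA — not satisfied.
(iv) not employee-requested — not satisfied.
(c) = F OR F OR F OR F = false.
(2): T AND T AND F → false.
Overall: F OR F → false.

No — not required.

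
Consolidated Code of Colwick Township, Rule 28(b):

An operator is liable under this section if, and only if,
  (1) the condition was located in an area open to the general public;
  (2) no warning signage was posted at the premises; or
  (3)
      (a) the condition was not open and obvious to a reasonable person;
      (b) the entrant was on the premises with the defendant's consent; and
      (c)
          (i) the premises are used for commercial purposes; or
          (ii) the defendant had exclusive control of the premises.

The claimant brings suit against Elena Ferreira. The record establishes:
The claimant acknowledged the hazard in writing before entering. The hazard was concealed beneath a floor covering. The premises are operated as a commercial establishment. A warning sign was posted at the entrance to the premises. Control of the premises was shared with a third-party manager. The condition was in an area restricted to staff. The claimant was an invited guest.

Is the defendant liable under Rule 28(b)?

Yes — liable.

(1) public area — not met.
(2) no signage posted — fails.
(a) not open/obvious — satisfied.
(b) consent to enter — met.
(i) commercial use — holds.
(ii) exclusive control — not met.
So (c) is satisfied (T OR F).
(3): T AND T AND T → true.
Overall = F OR F OR T = true.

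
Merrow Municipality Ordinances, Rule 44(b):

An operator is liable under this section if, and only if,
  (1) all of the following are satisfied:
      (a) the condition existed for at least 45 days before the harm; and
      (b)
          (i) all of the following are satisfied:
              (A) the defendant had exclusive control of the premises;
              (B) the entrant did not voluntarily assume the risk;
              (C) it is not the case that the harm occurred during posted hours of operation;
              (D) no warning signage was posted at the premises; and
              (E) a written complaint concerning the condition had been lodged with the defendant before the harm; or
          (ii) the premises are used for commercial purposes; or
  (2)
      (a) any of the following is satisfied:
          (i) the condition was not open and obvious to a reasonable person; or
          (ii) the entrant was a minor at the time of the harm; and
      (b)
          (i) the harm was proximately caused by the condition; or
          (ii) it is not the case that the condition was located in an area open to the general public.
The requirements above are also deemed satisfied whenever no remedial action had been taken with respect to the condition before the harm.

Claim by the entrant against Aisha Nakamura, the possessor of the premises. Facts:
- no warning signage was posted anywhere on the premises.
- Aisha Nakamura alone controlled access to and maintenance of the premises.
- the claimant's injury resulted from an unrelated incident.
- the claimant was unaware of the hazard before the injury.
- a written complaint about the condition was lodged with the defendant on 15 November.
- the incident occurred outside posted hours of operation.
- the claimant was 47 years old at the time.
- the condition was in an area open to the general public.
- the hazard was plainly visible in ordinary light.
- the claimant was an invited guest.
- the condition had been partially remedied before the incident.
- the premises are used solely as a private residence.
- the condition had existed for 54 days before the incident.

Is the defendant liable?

Yes — liable.

(a) condition ≥45 days old — holds.
(A) exclusive control — holds.
(B) no assumed risk — satisfied.
(C) not (during posted hours) — met.
(D) no signage posted — satisfied.
(E) complaint lodged — holds.
(i) = T AND T AND T AND T AND T = true.
(ii) commercial use — not satisfied.
(b) = T OR F = true.
So (1) is satisfied (T AND T).
(i) not open/obvious — not satisfied.
(ii) entrant a minor — fails.
(a) = F OR F = false.
(i) proximate cause — not met.
(ii) not (public area) — not satisfied.
(b) = F OR F = false.
So (2) is not satisfied (F AND F).
Overall: T OR F → true.
Exception (no remedial action) — not satisfied.
Result: main true OR exception false → true.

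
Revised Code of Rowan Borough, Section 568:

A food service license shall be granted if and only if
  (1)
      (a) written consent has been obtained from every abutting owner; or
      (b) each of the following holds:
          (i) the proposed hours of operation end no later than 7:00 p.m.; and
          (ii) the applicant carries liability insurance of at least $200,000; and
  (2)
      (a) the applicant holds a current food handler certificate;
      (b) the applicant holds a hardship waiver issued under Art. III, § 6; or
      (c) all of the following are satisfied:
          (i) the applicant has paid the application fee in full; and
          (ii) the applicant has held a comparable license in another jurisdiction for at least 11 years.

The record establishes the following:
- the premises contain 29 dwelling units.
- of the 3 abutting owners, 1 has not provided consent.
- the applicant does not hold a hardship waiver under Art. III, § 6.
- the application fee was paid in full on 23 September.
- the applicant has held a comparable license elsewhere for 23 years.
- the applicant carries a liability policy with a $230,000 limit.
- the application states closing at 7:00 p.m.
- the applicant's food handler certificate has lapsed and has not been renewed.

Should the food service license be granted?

(a) all abutters consent — not met.
(i) closes by 7 p.m. — satisfied.
(ii) insurance ≥ $200,000 — met.
(b): T AND T → true.
(1): F OR T → true.
(a) food handler cert. — not satisfied.
(b) hardship waiver — fails.
(i) fee paid — holds.
(ii) prior license ≥ 11 yr — holds.
(c) = T AND T = true.
(2) = F OR F OR T = true.
Overall: T AND T → true.

Yes — granted.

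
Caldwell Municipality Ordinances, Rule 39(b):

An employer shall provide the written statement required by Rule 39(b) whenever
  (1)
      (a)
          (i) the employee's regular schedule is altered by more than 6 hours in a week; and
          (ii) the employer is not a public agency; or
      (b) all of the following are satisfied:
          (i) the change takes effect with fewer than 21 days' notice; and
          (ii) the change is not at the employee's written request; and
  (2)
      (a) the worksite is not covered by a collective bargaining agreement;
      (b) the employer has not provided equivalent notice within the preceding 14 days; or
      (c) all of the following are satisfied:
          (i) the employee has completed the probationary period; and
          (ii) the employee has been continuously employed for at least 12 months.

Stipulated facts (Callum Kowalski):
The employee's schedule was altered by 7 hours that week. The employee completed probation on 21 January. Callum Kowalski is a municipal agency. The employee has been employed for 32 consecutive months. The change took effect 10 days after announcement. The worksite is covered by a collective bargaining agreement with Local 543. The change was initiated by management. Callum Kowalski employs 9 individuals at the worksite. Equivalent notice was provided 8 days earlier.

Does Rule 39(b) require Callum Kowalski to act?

Yes — required.

(i) schedule shift > 6h — holds.
(ii) not (public agency) — fails.
(a): T AND F → false.
(i) < 21 days' notice — satisfied.
(ii) not employee-requested — holds.
(b): T AND T → true.
So (1) is satisfied (F OR T).
(a) no CBA — not met.
(b) no recent notice — not met.
(i) past probation — holds.
(ii) tenure ≥ 12 mo. — holds.
So (c) is satisfied (T AND T).
(2): F OR F OR T → true.
So Overall is satisfied (T AND T).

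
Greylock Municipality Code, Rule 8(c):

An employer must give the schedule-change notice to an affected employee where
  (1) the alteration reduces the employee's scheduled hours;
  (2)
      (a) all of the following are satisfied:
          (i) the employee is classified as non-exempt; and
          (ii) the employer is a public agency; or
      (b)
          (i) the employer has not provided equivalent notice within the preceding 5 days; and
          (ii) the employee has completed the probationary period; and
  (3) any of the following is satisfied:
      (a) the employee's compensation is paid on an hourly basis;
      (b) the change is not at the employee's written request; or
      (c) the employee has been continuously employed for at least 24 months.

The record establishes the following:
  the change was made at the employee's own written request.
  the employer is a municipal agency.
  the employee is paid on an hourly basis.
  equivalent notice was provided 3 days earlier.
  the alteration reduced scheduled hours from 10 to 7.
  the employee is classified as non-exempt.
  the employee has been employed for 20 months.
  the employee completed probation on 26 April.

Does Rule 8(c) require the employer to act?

(1) hours reduced — met.
(i) non-exempt — holds.
(ii) public agency — met.
(a): T AND T → true.
(i) no recent notice — not satisfied.
(ii) past probation — met.
(b): F AND T → false.
(2) = T OR F = true.
(a) hourly-paid — satisfied.
(b) not employee-requested — fails.
(c) tenure ≥ 24 mo. — not met.
(3) = T OR F OR F = true.
Overall = T AND T AND T = true.

Yes — required.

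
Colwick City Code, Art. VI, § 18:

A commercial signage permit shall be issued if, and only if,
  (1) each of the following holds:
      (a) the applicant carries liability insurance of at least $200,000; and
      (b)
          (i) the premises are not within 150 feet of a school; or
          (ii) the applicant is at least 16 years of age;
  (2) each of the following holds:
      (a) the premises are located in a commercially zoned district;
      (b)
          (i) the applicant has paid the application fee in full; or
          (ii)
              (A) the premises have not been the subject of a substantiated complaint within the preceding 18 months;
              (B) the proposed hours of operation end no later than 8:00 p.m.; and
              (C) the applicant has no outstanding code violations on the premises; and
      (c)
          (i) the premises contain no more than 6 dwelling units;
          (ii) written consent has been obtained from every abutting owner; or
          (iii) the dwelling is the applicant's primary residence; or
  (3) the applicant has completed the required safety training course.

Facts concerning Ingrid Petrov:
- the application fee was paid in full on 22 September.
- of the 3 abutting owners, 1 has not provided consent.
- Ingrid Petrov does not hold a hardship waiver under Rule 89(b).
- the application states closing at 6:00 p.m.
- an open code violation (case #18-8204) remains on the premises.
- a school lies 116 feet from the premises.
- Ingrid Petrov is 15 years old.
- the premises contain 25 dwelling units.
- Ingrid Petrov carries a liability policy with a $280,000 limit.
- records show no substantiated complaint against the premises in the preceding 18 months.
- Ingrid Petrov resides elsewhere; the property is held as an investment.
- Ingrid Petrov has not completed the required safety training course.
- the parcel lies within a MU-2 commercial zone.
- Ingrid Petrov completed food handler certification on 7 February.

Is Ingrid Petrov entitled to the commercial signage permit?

No — denied.

(a) insurance ≥ $200,000 — holds.
(i) ≥150 ft from school — not satisfied.
(ii) age ≥ 16 — fails.
(b) = F OR F = false.
(1): T AND F → false.
(a) commercially zoned — met.
(i) fee paid — met.
(A) no complaint in 18 mo. — holds.
(B) closes by 8 p.m. — met.
(C) no code violations — not satisfied.
(ii) = T AND T AND F = false.
(b) = T OR F = true.
(i) ≤ 6 units — not satisfied.
(ii) all abutters consent — fails.
(iii) primary residence — fails.
So (c) is not satisfied (F OR F OR F).
(2) = T AND T AND F = false.
(3) safety training — fails.
Overall = F OR F OR F = false.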